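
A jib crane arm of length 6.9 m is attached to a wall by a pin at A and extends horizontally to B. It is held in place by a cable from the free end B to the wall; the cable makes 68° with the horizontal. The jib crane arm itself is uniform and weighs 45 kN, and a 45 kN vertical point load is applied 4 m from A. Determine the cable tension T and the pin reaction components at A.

T = 52.40 kN, A_x = 19.63 kN, A_y = 41.41 kN

ΣM about A: T·sin68°·6.9 − 45·3.45 − 45·4 = 0 → T = 335.25/(6.9·0.927184) = 52.4027 ≈ 52.40 kN.
ΣF_x = 0: A_x − T·cos68° = 0 → A_x = 52.4027 × 0.374607 = 19.63 kN.
ΣF_y = 0: A_y + T·sin68° − 45 − 45 = 0 → A_y = 90 − 52.4027 × 0.927184 = 41.41 kN.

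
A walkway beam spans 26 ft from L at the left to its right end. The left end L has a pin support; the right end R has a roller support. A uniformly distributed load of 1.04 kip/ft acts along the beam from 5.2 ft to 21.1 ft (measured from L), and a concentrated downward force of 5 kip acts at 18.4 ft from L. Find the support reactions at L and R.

Resultant of the distributed load: 1.04 × 15.9 = 16.536 kip at 13.15 ft from L.
Taking moments about L: R_y·26 − (1.04·15.9)·13.15 − 5·18.4 = 0 → R_y = 309.4484/26 = 11.9019 ≈ 11.90 kip.
ΣF_y = 0: L_y + 11.9019 − 1.04·15.9 − 5 = 0 → L_y = 9.634 kip.
ΣF_x = 0: no horizontal applied forces, so L_x = 0.

L_x = 0, L_y = 9.634 kip, R_y = 11.90 kip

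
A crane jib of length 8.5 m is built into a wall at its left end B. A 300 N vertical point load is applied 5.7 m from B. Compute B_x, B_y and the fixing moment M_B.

B_x = 0, B_y = 300.0 N, M_B = 1710 N·m

ΣF_x = 0: B_x = 0.
ΣF_y = 0: B_y − 300 = 0 → B_y = 300.0 N.
ΣM about B: M_B − 300·5.7 = 0 → M_B = 1710 N·m.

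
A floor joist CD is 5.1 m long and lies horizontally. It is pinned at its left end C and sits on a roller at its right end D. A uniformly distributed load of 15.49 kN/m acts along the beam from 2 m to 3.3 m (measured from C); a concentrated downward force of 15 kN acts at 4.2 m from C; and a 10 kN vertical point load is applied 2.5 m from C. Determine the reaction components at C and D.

C_x = 0, C_y = 17.42 kN, D_y = 27.72 kN

Resultant of the distributed load: 15.49 × 1.3 = 20.137 kN at 2.65 m from C.
Moments about C: D_y·5.1 − (15.49·1.3)·2.65 − 15·4.2 − 10·2.5 = 0 → D_y = 141.36305/5.1 = 27.7182 ≈ 27.72 kN.
ΣF_y = 0: C_y + 27.7182 − 15.49·1.3 − 15 − 10 = 0 → C_y = 17.42 kN.
ΣF_x = 0: no horizontal applied forces, so C_x = 0.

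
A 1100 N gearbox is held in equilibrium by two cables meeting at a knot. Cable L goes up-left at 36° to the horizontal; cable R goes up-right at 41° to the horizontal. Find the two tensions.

T_L = 852.0 N, T_R = 913.3 N

ΣF_x = 0: −T_L·cos36° + T_R·cos41° = 0 → T_R = 1.07196·T_L.
ΣF_y = 0: T_L·sin36° + T_R·sin41° = 1100.
Substitute: T_L·(0.587785 + 1.07196·0.656059) = 1100 → T_L = 852.017 ≈ 852.0 N.
Then T_R = 1.07196 × 852.017 = 913.3 N.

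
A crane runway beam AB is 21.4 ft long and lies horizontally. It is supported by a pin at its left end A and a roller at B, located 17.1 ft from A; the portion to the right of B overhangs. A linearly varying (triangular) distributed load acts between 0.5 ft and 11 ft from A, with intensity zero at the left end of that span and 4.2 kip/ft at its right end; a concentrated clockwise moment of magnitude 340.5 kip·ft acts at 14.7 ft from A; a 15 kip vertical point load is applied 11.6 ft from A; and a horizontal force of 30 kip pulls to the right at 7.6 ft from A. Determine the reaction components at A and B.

Resultant of the triangular load: ½ × 4.2 × 10.5 = 22.05 kip, acting at 7.5 ft from A (one-third of the span from the peak).
Taking moments about A: B_y·17.1 − (½·4.2·10.5)·7.5 − 340.5 − 15·11.6 = 0 → B_y = 679.875/17.1 = 39.7588 ≈ 39.76 kip.
ΣF_y = 0: A_y + 39.7588 − ½·4.2·10.5 − 15 = 0 → A_y = -2.709 kip.
ΣF_x = 0: A_x + 30 = 0 → A_x = -30.00 kip.

A_x = -30.00 kip, A_y = -2.709 kip, B_y = 39.76 kip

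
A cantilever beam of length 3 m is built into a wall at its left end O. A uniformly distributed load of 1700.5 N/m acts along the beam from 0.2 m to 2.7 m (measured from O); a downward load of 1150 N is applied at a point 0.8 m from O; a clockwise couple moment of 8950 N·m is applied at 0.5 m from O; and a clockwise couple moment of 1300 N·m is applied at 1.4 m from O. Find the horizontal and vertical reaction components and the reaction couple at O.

O_x = 0, O_y = 5401 N, M_O = 17330 N·m

Resultant of the distributed load: 1700.5 × 2.5 = 4251.25 N at 1.45 m from O.
ΣF_x = 0: O_x = 0.
ΣF_y = 0: O_y − 1700.5·2.5 − 1150 = 0 → O_y = 5401 N.
ΣM about O: M_O − (1700.5·2.5)·1.45 − 1150·0.8 − 8950 − 1300 = 0 → M_O = 17330 N·m.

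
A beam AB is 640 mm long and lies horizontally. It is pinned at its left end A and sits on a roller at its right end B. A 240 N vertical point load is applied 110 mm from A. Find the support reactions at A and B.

A_x = 0, A_y = 198.8 N, B_y = 41.25 N

Taking moments about A: B_y·640 − 240·110 = 0 → B_y = 26400/640 = 41.25 N.
ΣF_y = 0: A_y + 41.25 − 240 = 0 → A_y = 198.8 N.
ΣF_x = 0: no horizontal applied forces, so A_x = 0.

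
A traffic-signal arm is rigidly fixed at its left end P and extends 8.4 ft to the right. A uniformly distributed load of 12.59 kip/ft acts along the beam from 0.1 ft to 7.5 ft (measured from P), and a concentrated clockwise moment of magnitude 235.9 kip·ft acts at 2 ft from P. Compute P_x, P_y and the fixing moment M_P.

P_x = 0, P_y = 93.17 kip, M_P = 589.9 kip·ft

Resultant of the distributed load: 12.59 × 7.4 = 93.166 kip at 3.8 ft from P.
ΣF_x = 0: P_x = 0.
ΣF_y = 0: P_y − 12.59·7.4 = 0 → P_y = 93.17 kip.
ΣM about P: M_P − (12.59·7.4)·3.8 − 235.9 = 0 → M_P = 589.9 kip·ft.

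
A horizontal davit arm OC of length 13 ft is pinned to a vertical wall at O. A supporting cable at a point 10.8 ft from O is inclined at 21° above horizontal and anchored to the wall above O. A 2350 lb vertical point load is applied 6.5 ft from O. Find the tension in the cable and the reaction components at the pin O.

ΣM about O: T·sin21°·10.8 − 2350·6.5 = 0 → T = 15275/(10.8·0.358368) = 3946.65 ≈ 3947 lb.
ΣF_x = 0: O_x − T·cos21° = 0 → O_x = 3946.65 × 0.93358 = 3685 lb.
ΣF_y = 0: O_y + T·sin21° − 2350 = 0 → O_y = 2350 − 3946.65 × 0.358368 = 935.6 lb.

T = 3947 lb, O_x = 3685 lb, O_y = 935.6 lb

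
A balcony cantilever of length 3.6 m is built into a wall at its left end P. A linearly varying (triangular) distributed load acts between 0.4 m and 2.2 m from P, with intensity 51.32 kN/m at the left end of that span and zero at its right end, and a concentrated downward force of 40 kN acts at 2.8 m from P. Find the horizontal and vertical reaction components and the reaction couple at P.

P_x = 0, P_y = 86.19 kN, M_P = 158.2 kN·m

Resultant of the triangular load: ½ × 51.32 × 1.8 = 46.188 kN, acting at 1 m from P (one-third of the span from the peak).
ΣF_x = 0: P_x = 0.
ΣF_y = 0: P_y − ½·51.32·1.8 − 40 = 0 → P_y = 86.19 kN.
ΣM about P: M_P − (½·51.32·1.8)·1 − 40·2.8 = 0 → M_P = 158.2 kN·m.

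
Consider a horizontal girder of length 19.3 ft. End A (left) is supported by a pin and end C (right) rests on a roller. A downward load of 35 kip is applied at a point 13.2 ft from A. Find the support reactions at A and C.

Taking moments about A: C_y·19.3 − 35·13.2 = 0 → C_y = 462/19.3 = 23.9378 ≈ 23.94 kip.
ΣF_y = 0: A_y + 23.9378 − 35 = 0 → A_y = 11.06 kip.
ΣF_x = 0: no horizontal applied forces, so A_x = 0.

A_x = 0, A_y = 11.06 kip, C_y = 23.94 kip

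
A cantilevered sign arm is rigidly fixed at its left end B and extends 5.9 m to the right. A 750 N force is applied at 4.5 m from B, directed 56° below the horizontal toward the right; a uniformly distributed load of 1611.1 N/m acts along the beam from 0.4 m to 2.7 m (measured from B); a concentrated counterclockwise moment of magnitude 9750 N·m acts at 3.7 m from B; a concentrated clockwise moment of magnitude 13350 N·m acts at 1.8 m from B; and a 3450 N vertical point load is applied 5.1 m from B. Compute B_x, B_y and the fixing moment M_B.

Resultant of the distributed load: 1611.1 × 2.3 = 3705.53 N at 1.55 m from B.
ΣF_x = 0: B_x + 750·cos56° = 0 → B_x = -419.4 N.
ΣF_y = 0: B_y − 750·sin56° − 1611.1·2.3 − 3450 = 0 → B_y = 7777 N.
ΣM about B: M_B − 750·sin56°·4.5 − (1611.1·2.3)·1.55 + 9750 − 13350 − 3450·5.1 = 0 → M_B = 29740 N·m.

B_x = -419.4 N, B_y = 7777 N, M_B = 29740 N·m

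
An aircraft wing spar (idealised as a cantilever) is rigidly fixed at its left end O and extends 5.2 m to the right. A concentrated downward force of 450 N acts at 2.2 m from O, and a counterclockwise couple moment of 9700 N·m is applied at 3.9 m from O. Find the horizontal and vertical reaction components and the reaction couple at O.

ΣF_x = 0: O_x = 0.
ΣF_y = 0: O_y − 450 = 0 → O_y = 450.0 N.
ΣM about O: M_O − 450·2.2 + 9700 = 0 → M_O = -8710 N·m.

O_x = 0, O_y = 450.0 N, M_O = -8710 N·m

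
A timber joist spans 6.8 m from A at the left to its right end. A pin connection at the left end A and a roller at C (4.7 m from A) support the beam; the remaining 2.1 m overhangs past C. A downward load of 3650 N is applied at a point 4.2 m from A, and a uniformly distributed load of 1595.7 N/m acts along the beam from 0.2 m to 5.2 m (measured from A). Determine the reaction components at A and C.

A_x = 0, A_y = 3783 N, C_y = 7845 N

Resultant of the distributed load: 1595.7 × 5 = 7978.5 N at 2.7 m from A.
Moments about A: C_y·4.7 − 3650·4.2 − (1595.7·5)·2.7 = 0 → C_y = 36871.95/4.7 = 7845.1 ≈ 7845 N.
ΣF_y = 0: A_y + 7845.1 − 3650 − 1595.7·5 = 0 → A_y = 3783 N.
ΣF_x = 0: no horizontal applied forces, so A_x = 0.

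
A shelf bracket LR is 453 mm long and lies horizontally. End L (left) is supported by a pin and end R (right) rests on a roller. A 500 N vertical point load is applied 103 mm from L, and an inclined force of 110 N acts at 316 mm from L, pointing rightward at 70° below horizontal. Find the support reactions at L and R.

Moments about L: R_y·453 − 500·103 − 110·sin70°·316 = 0 → R_y = 84163.7/453 = 185.792 ≈ 185.8 N.
ΣF_y = 0: L_y + 185.792 − 500 − 110·sin70° = 0 → L_y = 417.6 N.
ΣF_x = 0: L_x + 110·cos70° = 0 → L_x = -37.62 N.

L_x = -37.62 N, L_y = 417.6 N, R_y = 185.8 N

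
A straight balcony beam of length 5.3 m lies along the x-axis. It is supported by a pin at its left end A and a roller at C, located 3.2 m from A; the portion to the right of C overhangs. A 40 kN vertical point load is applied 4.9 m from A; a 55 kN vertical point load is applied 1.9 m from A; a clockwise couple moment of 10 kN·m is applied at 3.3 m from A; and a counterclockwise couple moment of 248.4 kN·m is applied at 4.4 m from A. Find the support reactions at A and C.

A_x = 0, A_y = 75.59 kN, C_y = 19.41 kN

Taking moments about A: C_y·3.2 − 40·4.9 − 55·1.9 − 10 + 248.4 = 0 → C_y = 62.1/3.2 = 19.4062 ≈ 19.41 kN.
ΣF_y = 0: A_y + 19.4062 − 40 − 55 = 0 → A_y = 75.59 kN.
ΣF_x = 0: no horizontal applied forces, so A_x = 0.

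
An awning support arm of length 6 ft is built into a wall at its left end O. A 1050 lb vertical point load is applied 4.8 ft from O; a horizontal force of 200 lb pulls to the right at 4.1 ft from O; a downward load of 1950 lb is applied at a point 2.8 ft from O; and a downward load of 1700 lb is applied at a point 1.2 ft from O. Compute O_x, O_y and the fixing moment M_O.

O_x = -200.0 lb, O_y = 4700 lb, M_O = 12540 lb·ft

ΣF_x = 0: O_x + 200 = 0 → O_x = -200.0 lb.
ΣF_y = 0: O_y − 1050 − 1950 − 1700 = 0 → O_y = 4700 lb.
ΣM about O: M_O − 1050·4.8 − 1950·2.8 − 1700·1.2 = 0 → M_O = 12540 lb·ft.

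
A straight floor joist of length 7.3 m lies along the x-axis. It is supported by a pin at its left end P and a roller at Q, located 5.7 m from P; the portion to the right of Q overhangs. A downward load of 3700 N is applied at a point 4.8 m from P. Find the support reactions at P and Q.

P_x = 0, P_y = 584.2 N, Q_y = 3116 N

Moments about P: Q_y·5.7 − 3700·4.8 = 0 → Q_y = 17760/5.7 = 3115.79 ≈ 3116 N.
ΣF_y = 0: P_y + 3115.79 − 3700 = 0 → P_y = 584.2 N.
ΣF_x = 0: no horizontal applied forces, so P_x = 0.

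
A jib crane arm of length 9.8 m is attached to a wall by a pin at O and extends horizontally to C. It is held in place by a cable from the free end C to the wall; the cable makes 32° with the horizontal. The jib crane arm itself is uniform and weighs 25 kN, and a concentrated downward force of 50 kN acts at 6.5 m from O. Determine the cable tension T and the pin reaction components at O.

T = 86.17 kN, O_x = 73.08 kN, O_y = 29.34 kN

ΣM about O: T·sin32°·9.8 − 25·4.9 − 50·6.5 = 0 → T = 447.5/(9.8·0.529919) = 86.1703 ≈ 86.17 kN.
ΣF_x = 0: O_x − T·cos32° = 0 → O_x = 86.1703 × 0.848048 = 73.08 kN.
ΣF_y = 0: O_y + T·sin32° − 25 − 50 = 0 → O_y = 75 − 86.1703 × 0.529919 = 29.34 kN.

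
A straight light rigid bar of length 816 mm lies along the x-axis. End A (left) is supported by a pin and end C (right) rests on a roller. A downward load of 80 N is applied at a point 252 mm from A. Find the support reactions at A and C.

Taking moments about A: C_y·816 − 80·252 = 0 → C_y = 20160/816 = 24.7059 ≈ 24.71 N.
ΣF_y = 0: A_y + 24.7059 − 80 = 0 → A_y = 55.29 N.
ΣF_x = 0: no horizontal applied forces, so A_x = 0.

A_x = 0, A_y = 55.29 N, C_y = 24.71 N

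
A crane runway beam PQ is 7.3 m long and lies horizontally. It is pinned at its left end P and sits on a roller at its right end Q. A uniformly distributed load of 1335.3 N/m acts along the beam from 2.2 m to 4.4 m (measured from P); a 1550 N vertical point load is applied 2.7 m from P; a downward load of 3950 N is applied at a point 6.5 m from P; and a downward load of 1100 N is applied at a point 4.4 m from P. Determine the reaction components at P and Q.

Resultant of the distributed load: 1335.3 × 2.2 = 2937.66 N at 3.3 m from P.
Moments about P: Q_y·7.3 − (1335.3·2.2)·3.3 − 1550·2.7 − 3950·6.5 − 1100·4.4 = 0 → Q_y = 44394.278/7.3 = 6081.41 ≈ 6081 N.
ΣF_y = 0: P_y + 6081.41 − 1335.3·2.2 − 1550 − 3950 − 1100 = 0 → P_y = 3456 N.
ΣF_x = 0: no horizontal applied forces, so P_x = 0.

P_x = 0, P_y = 3456 N, Q_y = 6081 N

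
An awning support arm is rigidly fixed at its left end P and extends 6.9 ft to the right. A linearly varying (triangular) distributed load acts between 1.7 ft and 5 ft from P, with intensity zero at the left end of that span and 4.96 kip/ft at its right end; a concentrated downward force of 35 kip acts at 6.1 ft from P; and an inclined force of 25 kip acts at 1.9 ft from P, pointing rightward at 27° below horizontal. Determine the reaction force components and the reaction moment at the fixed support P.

P_x = -22.28 kip, P_y = 54.53 kip, M_P = 267.0 kip·ft

Resultant of the triangular load: ½ × 4.96 × 3.3 = 8.184 kip, acting at 3.9 ft from P (one-third of the span from the peak).
ΣF_x = 0: P_x + 25·cos27° = 0 → P_x = -22.28 kip.
ΣF_y = 0: P_y − ½·4.96·3.3 − 35 − 25·sin27° = 0 → P_y = 54.53 kip.
ΣM about P: M_P − (½·4.96·3.3)·3.9 − 35·6.1 − 25·sin27°·1.9 = 0 → M_P = 267.0 kip·ft.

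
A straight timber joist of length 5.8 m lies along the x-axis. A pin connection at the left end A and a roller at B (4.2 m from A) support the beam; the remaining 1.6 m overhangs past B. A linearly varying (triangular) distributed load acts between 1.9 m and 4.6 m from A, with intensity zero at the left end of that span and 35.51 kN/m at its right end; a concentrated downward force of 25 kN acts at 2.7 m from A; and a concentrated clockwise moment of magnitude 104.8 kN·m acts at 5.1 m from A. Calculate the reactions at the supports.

Resultant of the triangular load: ½ × 35.51 × 2.7 = 47.9385 kN, acting at 3.7 m from A (one-third of the span from the peak).
Moments about A: B_y·4.2 − (½·35.51·2.7)·3.7 − 25·2.7 − 104.8 = 0 → B_y = 349.67245/4.2 = 83.2553 ≈ 83.26 kN.
ΣF_y = 0: A_y + 83.2553 − ½·35.51·2.7 − 25 = 0 → A_y = -10.32 kN.
ΣF_x = 0: no horizontal applied forces, so A_x = 0.

A_x = 0, A_y = -10.32 kN, B_y = 83.26 kN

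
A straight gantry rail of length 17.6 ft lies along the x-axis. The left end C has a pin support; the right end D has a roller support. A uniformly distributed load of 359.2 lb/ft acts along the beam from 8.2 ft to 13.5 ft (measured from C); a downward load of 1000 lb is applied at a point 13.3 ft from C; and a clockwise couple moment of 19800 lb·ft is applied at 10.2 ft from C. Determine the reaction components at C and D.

Resultant of the distributed load: 359.2 × 5.3 = 1903.76 lb at 10.85 ft from C.
Taking moments about C: D_y·17.6 − (359.2·5.3)·10.85 − 1000·13.3 − 19800 = 0 → D_y = 53755.796/17.6 = 3054.31 ≈ 3054 lb.
ΣF_y = 0: C_y + 3054.31 − 359.2·5.3 − 1000 = 0 → C_y = -150.5 lb.
ΣF_x = 0: no horizontal applied forces, so C_x = 0.

C_x = 0, C_y = -150.5 lb, D_y = 3054 lb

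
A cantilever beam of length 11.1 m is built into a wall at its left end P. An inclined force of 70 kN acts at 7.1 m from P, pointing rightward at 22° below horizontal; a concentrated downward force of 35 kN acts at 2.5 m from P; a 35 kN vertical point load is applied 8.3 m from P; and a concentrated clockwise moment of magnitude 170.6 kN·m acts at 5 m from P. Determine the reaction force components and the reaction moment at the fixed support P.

P_x = -64.90 kN, P_y = 96.22 kN, M_P = 734.8 kN·m

ΣF_x = 0: P_x + 70·cos22° = 0 → P_x = -64.90 kN.
ΣF_y = 0: P_y − 70·sin22° − 35 − 35 = 0 → P_y = 96.22 kN.
ΣM about P: M_P − 70·sin22°·7.1 − 35·2.5 − 35·8.3 − 170.6 = 0 → M_P = 734.8 kN·m.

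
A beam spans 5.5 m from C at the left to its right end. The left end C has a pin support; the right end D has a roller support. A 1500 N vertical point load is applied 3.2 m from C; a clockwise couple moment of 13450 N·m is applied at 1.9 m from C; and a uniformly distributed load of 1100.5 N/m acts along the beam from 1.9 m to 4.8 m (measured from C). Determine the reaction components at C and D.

Resultant of the distributed load: 1100.5 × 2.9 = 3191.45 N at 3.35 m from C.
ΣM about C: D_y·5.5 − 1500·3.2 − 13450 − (1100.5·2.9)·3.35 = 0 → D_y = 28941.3575/5.5 = 5262.06 ≈ 5262 N.
ΣF_y = 0: C_y + 5262.06 − 1500 − 1100.5·2.9 = 0 → C_y = -570.6 N.
ΣF_x = 0: no horizontal applied forces, so C_x = 0.

C_x = 0, C_y = -570.6 N, D_y = 5262 N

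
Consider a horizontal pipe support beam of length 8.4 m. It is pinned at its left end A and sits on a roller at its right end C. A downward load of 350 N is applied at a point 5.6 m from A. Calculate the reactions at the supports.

Taking moments about A: C_y·8.4 − 350·5.6 = 0 → C_y = 1960/8.4 = 233.333 ≈ 233.3 N.
ΣF_y = 0: A_y + 233.333 − 350 = 0 → A_y = 116.7 N.
ΣF_x = 0: no horizontal applied forces, so A_x = 0.

A_x = 0, A_y = 116.7 N, C_y = 233.3 N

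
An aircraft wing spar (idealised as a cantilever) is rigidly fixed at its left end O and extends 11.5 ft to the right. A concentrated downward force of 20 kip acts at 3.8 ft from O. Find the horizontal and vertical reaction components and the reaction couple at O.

ΣF_x = 0: O_x = 0.
ΣF_y = 0: O_y − 20 = 0 → O_y = 20.00 kip.
ΣM about O: M_O − 20·3.8 = 0 → M_O = 76.00 kip·ft.

O_x = 0, O_y = 20.00 kip, M_O = 76.00 kip·ft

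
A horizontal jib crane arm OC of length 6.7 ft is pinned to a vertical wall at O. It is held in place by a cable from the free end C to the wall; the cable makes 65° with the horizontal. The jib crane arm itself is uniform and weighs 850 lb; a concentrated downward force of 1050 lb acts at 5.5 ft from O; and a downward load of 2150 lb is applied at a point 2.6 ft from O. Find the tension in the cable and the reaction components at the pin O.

T = 2341 lb, O_x = 989.2 lb, O_y = 1929 lb

ΣM about O: T·sin65°·6.7 − 850·3.35 − 1050·5.5 − 2150·2.6 = 0 → T = 14212.5/(6.7·0.906308) = 2340.56 ≈ 2341 lb.
ΣF_x = 0: O_x − T·cos65° = 0 → O_x = 2340.56 × 0.422618 = 989.2 lb.
ΣF_y = 0: O_y + T·sin65° − 850 − 1050 − 2150 = 0 → O_y = 4050 − 2340.56 × 0.906308 = 1929 lb.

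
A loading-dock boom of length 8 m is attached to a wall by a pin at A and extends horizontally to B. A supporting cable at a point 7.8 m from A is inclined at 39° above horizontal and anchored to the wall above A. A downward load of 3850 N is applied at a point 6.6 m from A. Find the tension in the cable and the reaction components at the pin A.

ΣM about A: T·sin39°·7.8 − 3850·6.6 = 0 → T = 25410/(7.8·0.62932) = 5176.53 ≈ 5177 N.
ΣF_x = 0: A_x − T·cos39° = 0 → A_x = 5176.53 × 0.777146 = 4023 N.
ΣF_y = 0: A_y + T·sin39° − 3850 = 0 → A_y = 3850 − 5176.53 × 0.62932 = 592.3 N.

T = 5177 N, A_x = 4023 N, A_y = 592.3 N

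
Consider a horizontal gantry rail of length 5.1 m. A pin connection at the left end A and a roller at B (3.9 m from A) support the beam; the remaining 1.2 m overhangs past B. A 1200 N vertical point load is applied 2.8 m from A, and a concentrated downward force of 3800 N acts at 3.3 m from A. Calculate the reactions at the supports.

Taking moments about A: B_y·3.9 − 1200·2.8 − 3800·3.3 = 0 → B_y = 15900/3.9 = 4076.92 ≈ 4077 N.
ΣF_y = 0: A_y + 4076.92 − 1200 − 3800 = 0 → A_y = 923.1 N.
ΣF_x = 0: no horizontal applied forces, so A_x = 0.

A_x = 0, A_y = 923.1 N, B_y = 4077 N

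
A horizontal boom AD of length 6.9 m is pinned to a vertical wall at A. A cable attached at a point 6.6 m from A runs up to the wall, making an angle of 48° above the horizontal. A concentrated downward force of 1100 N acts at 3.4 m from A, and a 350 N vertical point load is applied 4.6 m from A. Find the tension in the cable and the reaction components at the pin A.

ΣM about A: T·sin48°·6.6 − 1100·3.4 − 350·4.6 = 0 → T = 5350/(6.6·0.743145) = 1090.78 ≈ 1091 N.
ΣF_x = 0: A_x − T·cos48° = 0 → A_x = 1090.78 × 0.669131 = 729.9 N.
ΣF_y = 0: A_y + T·sin48° − 1100 − 350 = 0 → A_y = 1450 − 1090.78 × 0.743145 = 639.4 N.

T = 1091 N, A_x = 729.9 N, A_y = 639.4 N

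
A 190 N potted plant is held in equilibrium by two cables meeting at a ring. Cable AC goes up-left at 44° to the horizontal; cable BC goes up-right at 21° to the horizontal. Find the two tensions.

T_AC = 195.7 N, T_BC = 150.8 N

ΣF_x = 0: −T_AC·cos44° + T_BC·cos21° = 0 → T_BC = 0.770517·T_AC.
ΣF_y = 0: T_AC·sin44° + T_BC·sin21° = 190.
Substitute: T_AC·(0.694658 + 0.770517·0.358368) = 190 → T_AC = 195.718 ≈ 195.7 N.
Then T_BC = 0.770517 × 195.718 = 150.8 N.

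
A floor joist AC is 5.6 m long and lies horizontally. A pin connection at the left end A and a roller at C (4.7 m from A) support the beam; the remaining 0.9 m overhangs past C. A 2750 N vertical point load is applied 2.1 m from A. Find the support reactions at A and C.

A_x = 0, A_y = 1521 N, C_y = 1229 N

Taking moments about A: C_y·4.7 − 2750·2.1 = 0 → C_y = 5775/4.7 = 1228.72 ≈ 1229 N.
ΣF_y = 0: A_y + 1228.72 − 2750 = 0 → A_y = 1521 N.
ΣF_x = 0: no horizontal applied forces, so A_x = 0.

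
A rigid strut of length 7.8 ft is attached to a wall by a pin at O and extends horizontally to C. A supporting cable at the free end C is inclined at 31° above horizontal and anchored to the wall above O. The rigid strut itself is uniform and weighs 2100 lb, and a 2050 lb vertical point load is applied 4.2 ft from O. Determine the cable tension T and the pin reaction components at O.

ΣM about O: T·sin31°·7.8 − 2100·3.9 − 2050·4.2 = 0 → T = 16800/(7.8·0.515038) = 4181.92 ≈ 4182 lb.
ΣF_x = 0: O_x − T·cos31° = 0 → O_x = 4181.92 × 0.857167 = 3585 lb.
ΣF_y = 0: O_y + T·sin31° − 2100 − 2050 = 0 → O_y = 4150 − 4181.92 × 0.515038 = 1996 lb.

T = 4182 lb, O_x = 3585 lb, O_y = 1996 lb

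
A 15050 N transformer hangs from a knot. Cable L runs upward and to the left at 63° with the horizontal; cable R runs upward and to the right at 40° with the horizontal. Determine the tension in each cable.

T_L = 11830 N, T_R = 7012 N

ΣF_x = 0: −T_L·cos63° + T_R·cos40° = 0 → T_R = 0.592643·T_L.
ΣF_y = 0: T_L·sin63° + T_R·sin40° = 15050.
Substitute: T_L·(0.891007 + 0.592643·0.642788) = 15050 → T_L = 11832.2 ≈ 11830 N.
Then T_R = 0.592643 × 11832.2 = 7012 N.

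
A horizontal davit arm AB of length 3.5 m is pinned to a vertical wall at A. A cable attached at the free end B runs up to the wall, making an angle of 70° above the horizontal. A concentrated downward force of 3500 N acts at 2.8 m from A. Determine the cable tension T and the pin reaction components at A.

T = 2980 N, A_x = 1019 N, A_y = 700.0 N

ΣM about A: T·sin70°·3.5 − 3500·2.8 = 0 → T = 9800/(3.5·0.939693) = 2979.7 ≈ 2980 N.
ΣF_x = 0: A_x − T·cos70° = 0 → A_x = 2979.7 × 0.34202 = 1019 N.
ΣF_y = 0: A_y + T·sin70° − 3500 = 0 → A_y = 3500 − 2979.7 × 0.939693 = 700.0 N.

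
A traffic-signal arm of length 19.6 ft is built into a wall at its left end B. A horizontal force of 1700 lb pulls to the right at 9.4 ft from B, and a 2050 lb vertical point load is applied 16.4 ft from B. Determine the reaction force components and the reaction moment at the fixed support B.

B_x = -1700 lb, B_y = 2050 lb, M_B = 33620 lb·ft

ΣF_x = 0: B_x + 1700 = 0 → B_x = -1700 lb.
ΣF_y = 0: B_y − 2050 = 0 → B_y = 2050 lb.
ΣM about B: M_B − 2050·16.4 = 0 → M_B = 33620 lb·ft.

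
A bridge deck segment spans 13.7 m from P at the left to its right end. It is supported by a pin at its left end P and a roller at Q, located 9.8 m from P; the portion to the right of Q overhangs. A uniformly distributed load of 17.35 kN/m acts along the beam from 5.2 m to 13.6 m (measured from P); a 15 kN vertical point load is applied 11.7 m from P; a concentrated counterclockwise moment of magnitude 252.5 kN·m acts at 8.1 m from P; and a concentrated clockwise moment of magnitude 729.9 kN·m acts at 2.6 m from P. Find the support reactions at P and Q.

P_x = 0, P_y = -45.67 kN, Q_y = 206.4 kN

Resultant of the distributed load: 17.35 × 8.4 = 145.74 kN at 9.4 m from P.
ΣM about P: Q_y·9.8 − (17.35·8.4)·9.4 − 15·11.7 + 252.5 − 729.9 = 0 → Q_y = 2022.856/9.8 = 206.414 ≈ 206.4 kN.
ΣF_y = 0: P_y + 206.414 − 17.35·8.4 − 15 = 0 → P_y = -45.67 kN.
ΣF_x = 0: no horizontal applied forces, so P_x = 0.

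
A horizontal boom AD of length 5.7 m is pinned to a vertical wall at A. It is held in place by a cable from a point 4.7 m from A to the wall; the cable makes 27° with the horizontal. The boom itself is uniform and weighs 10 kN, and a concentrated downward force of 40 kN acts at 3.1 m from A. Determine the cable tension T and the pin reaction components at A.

ΣM about A: T·sin27°·4.7 − 10·2.85 − 40·3.1 = 0 → T = 152.5/(4.7·0.45399) = 71.4703 ≈ 71.47 kN.
ΣF_x = 0: A_x − T·cos27° = 0 → A_x = 71.4703 × 0.891007 = 63.68 kN.
ΣF_y = 0: A_y + T·sin27° − 10 − 40 = 0 → A_y = 50 − 71.4703 × 0.45399 = 17.55 kN.

T = 71.47 kN, A_x = 63.68 kN, A_y = 17.55 kN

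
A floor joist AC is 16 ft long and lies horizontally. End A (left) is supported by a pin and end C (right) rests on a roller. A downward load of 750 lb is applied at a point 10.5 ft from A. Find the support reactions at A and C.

Taking moments about A: C_y·16 − 750·10.5 = 0 → C_y = 7875/16 = 492.188 ≈ 492.2 lb.
ΣF_y = 0: A_y + 492.188 − 750 = 0 → A_y = 257.8 lb.
ΣF_x = 0: no horizontal applied forces, so A_x = 0.

A_x = 0, A_y = 257.8 lb, C_y = 492.2 lb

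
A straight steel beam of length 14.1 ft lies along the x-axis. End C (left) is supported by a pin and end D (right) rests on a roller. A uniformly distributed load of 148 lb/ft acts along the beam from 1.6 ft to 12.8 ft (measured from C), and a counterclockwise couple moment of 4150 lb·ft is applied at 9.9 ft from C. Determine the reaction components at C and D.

Resultant of the distributed load: 148 × 11.2 = 1657.6 lb at 7.2 ft from C.
ΣM about C: D_y·14.1 − (148·11.2)·7.2 + 4150 = 0 → D_y = 7784.72/14.1 = 552.108 ≈ 552.1 lb.
ΣF_y = 0: C_y + 552.108 − 148·11.2 = 0 → C_y = 1105 lb.
ΣF_x = 0: no horizontal applied forces, so C_x = 0.

C_x = 0, C_y = 1105 lb, D_y = 552.1 lb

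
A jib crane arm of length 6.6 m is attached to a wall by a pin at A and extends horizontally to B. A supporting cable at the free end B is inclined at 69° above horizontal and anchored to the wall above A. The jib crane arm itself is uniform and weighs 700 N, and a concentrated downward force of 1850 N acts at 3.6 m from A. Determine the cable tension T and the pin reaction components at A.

T = 1456 N, A_x = 521.7 N, A_y = 1191 N

ΣM about A: T·sin69°·6.6 − 700·3.3 − 1850·3.6 = 0 → T = 8970/(6.6·0.93358) = 1455.78 ≈ 1456 N.
ΣF_x = 0: A_x − T·cos69° = 0 → A_x = 1455.78 × 0.358368 = 521.7 N.
ΣF_y = 0: A_y + T·sin69° − 700 − 1850 = 0 → A_y = 2550 − 1455.78 × 0.93358 = 1191 N.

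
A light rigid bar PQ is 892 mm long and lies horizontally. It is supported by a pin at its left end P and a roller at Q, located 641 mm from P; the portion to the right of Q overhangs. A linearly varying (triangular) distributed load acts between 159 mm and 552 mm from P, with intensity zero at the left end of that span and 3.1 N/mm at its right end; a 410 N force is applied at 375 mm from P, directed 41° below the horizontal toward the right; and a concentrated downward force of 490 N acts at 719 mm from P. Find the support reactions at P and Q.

P_x = -309.4 N, P_y = 261.1 N, Q_y = 1107 N

Resultant of the triangular load: ½ × 3.1 × 393 = 609.15 N, acting at 421 mm from P (one-third of the span from the peak).
Taking moments about P: Q_y·641 − (½·3.1·393)·421 − 410·sin41°·375 − 490·719 = 0 → Q_y = 709631/641 = 1107.07 ≈ 1107 N.
ΣF_y = 0: P_y + 1107.07 − ½·3.1·393 − 410·sin41° − 490 = 0 → P_y = 261.1 N.
ΣF_x = 0: P_x + 410·cos41° = 0 → P_x = -309.4 N.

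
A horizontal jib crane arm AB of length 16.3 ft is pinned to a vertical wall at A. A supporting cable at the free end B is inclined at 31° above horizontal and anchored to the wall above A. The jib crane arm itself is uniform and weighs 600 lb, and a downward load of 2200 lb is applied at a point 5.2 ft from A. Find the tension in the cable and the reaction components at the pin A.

T = 1945 lb, A_x = 1667 lb, A_y = 1798 lb

ΣM about A: T·sin31°·16.3 − 600·8.15 − 2200·5.2 = 0 → T = 16330/(16.3·0.515038) = 1945.18 ≈ 1945 lb.
ΣF_x = 0: A_x − T·cos31° = 0 → A_x = 1945.18 × 0.857167 = 1667 lb.
ΣF_y = 0: A_y + T·sin31° − 600 − 2200 = 0 → A_y = 2800 − 1945.18 × 0.515038 = 1798 lb.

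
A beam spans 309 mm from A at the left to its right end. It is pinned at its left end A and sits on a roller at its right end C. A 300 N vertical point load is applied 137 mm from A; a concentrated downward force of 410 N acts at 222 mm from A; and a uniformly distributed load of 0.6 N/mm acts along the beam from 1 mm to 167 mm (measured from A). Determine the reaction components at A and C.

Resultant of the distributed load: 0.6 × 166 = 99.6 N at 84 mm from A.
Moments about A: C_y·309 − 300·137 − 410·222 − (0.6·166)·84 = 0 → C_y = 140486.4/309 = 454.649 ≈ 454.6 N.
ΣF_y = 0: A_y + 454.649 − 300 − 410 − 0.6·166 = 0 → A_y = 355.0 N.
ΣF_x = 0: no horizontal applied forces, so A_x = 0.

A_x = 0, A_y = 355.0 N, C_y = 454.6 N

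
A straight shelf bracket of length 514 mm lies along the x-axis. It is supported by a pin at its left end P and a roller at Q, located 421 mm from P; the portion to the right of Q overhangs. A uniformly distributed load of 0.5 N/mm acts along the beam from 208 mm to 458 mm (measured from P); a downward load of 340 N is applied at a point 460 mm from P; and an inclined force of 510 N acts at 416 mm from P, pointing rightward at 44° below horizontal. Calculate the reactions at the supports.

P_x = -366.9 N, P_y = -1.161 N, Q_y = 820.4 N

Resultant of the distributed load: 0.5 × 250 = 125 N at 333 mm from P.
Taking moments about P: Q_y·421 − (0.5·250)·333 − 340·460 − 510·sin44°·416 = 0 → Q_y = 345404/421 = 820.437 ≈ 820.4 N.
ΣF_y = 0: P_y + 820.437 − 0.5·250 − 340 − 510·sin44° = 0 → P_y = -1.161 N.
ΣF_x = 0: P_x + 510·cos44° = 0 → P_x = -366.9 N.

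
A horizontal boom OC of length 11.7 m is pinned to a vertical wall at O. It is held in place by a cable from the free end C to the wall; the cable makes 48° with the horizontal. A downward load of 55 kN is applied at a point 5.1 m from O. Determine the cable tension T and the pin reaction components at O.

T = 32.26 kN, O_x = 21.59 kN, O_y = 31.03 kN

ΣM about O: T·sin48°·11.7 − 55·5.1 = 0 → T = 280.5/(11.7·0.743145) = 32.2607 ≈ 32.26 kN.
ΣF_x = 0: O_x − T·cos48° = 0 → O_x = 32.2607 × 0.669131 = 21.59 kN.
ΣF_y = 0: O_y + T·sin48° − 55 = 0 → O_y = 55 − 32.2607 × 0.743145 = 31.03 kN.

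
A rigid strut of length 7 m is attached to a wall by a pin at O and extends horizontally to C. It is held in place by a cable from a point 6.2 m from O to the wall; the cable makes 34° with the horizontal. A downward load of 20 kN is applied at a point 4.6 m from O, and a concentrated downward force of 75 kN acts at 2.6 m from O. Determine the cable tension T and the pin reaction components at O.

T = 82.78 kN, O_x = 68.63 kN, O_y = 48.71 kN

ΣM about O: T·sin34°·6.2 − 20·4.6 − 75·2.6 = 0 → T = 287/(6.2·0.559193) = 82.7806 ≈ 82.78 kN.
ΣF_x = 0: O_x − T·cos34° = 0 → O_x = 82.7806 × 0.829038 = 68.63 kN.
ΣF_y = 0: O_y + T·sin34° − 20 − 75 = 0 → O_y = 95 − 82.7806 × 0.559193 = 48.71 kN.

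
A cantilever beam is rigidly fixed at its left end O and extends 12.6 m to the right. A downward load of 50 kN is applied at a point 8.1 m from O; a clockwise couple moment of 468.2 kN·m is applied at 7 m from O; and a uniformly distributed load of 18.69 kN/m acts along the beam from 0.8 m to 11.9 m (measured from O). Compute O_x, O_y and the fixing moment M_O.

O_x = 0, O_y = 257.5 kN, M_O = 2191 kN·m

Resultant of the distributed load: 18.69 × 11.1 = 207.459 kN at 6.35 m from O.
ΣF_x = 0: O_x = 0.
ΣF_y = 0: O_y − 50 − 18.69·11.1 = 0 → O_y = 257.5 kN.
ΣM about O: M_O − 50·8.1 − 468.2 − (18.69·11.1)·6.35 = 0 → M_O = 2191 kN·m.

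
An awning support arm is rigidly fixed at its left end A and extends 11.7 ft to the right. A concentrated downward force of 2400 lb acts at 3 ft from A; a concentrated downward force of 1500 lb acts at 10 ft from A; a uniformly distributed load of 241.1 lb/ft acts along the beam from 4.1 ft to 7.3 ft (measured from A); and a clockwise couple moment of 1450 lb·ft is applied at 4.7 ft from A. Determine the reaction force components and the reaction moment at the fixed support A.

Resultant of the distributed load: 241.1 × 3.2 = 771.52 lb at 5.7 ft from A.
ΣF_x = 0: A_x = 0.
ΣF_y = 0: A_y − 2400 − 1500 − 241.1·3.2 = 0 → A_y = 4672 lb.
ΣM about A: M_A − 2400·3 − 1500·10 − (241.1·3.2)·5.7 − 1450 = 0 → M_A = 28050 lb·ft.

A_x = 0, A_y = 4672 lb, M_A = 28050 lb·ft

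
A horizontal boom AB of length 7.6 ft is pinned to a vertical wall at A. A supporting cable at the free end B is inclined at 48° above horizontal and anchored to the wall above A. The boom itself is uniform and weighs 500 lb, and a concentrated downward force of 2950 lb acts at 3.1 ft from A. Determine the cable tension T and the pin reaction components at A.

ΣM about A: T·sin48°·7.6 − 500·3.8 − 2950·3.1 = 0 → T = 11045/(7.6·0.743145) = 1955.59 ≈ 1956 lb.
ΣF_x = 0: A_x − T·cos48° = 0 → A_x = 1955.59 × 0.669131 = 1309 lb.
ΣF_y = 0: A_y + T·sin48° − 500 − 2950 = 0 → A_y = 3450 − 1955.59 × 0.743145 = 1997 lb.

T = 1956 lb, A_x = 1309 lb, A_y = 1997 lb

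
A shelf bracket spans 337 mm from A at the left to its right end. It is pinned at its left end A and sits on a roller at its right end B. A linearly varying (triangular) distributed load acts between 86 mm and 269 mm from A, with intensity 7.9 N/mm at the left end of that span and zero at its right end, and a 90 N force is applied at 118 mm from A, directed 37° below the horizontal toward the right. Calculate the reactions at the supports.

Resultant of the triangular load: ½ × 7.9 × 183 = 722.85 N, acting at 147 mm from A (one-third of the span from the peak).
Moments about A: B_y·337 − (½·7.9·183)·147 − 90·sin37°·118 = 0 → B_y = 112650/337 = 334.273 ≈ 334.3 N.
ΣF_y = 0: A_y + 334.273 − ½·7.9·183 − 90·sin37° = 0 → A_y = 442.7 N.
ΣF_x = 0: A_x + 90·cos37° = 0 → A_x = -71.88 N.

A_x = -71.88 N, A_y = 442.7 N, B_y = 334.3 N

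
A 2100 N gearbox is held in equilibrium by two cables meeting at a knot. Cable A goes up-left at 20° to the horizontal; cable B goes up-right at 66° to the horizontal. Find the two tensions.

ΣF_x = 0: −T_A·cos20° + T_B·cos66° = 0 → T_B = 2.31032·T_A.
ΣF_y = 0: T_A·sin20° + T_B·sin66° = 2100.
Substitute: T_A·(0.34202 + 2.31032·0.913545) = 2100 → T_A = 856.234 ≈ 856.2 N.
Then T_B = 2.31032 × 856.234 = 1978 N.

T_A = 856.2 N, T_B = 1978 N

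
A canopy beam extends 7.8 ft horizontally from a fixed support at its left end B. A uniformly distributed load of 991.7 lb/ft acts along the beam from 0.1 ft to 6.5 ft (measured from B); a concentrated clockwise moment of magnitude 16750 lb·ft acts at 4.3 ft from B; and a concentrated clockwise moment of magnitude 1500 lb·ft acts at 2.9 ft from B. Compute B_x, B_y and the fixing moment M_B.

Resultant of the distributed load: 991.7 × 6.4 = 6346.88 lb at 3.3 ft from B.
ΣF_x = 0: B_x = 0.
ΣF_y = 0: B_y − 991.7·6.4 = 0 → B_y = 6347 lb.
ΣM about B: M_B − (991.7·6.4)·3.3 − 16750 − 1500 = 0 → M_B = 39190 lb·ft.

B_x = 0, B_y = 6347 lb, M_B = 39190 lb·ft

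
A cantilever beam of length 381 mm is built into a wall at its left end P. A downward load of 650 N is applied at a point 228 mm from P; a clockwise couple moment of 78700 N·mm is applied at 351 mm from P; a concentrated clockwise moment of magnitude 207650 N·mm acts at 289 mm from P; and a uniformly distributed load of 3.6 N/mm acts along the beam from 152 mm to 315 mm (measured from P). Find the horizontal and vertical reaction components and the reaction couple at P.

P_x = 0, P_y = 1237 N, M_P = 571600 N·mm

Resultant of the distributed load: 3.6 × 163 = 586.8 N at 233.5 mm from P.
ΣF_x = 0: P_x = 0.
ΣF_y = 0: P_y − 650 − 3.6·163 = 0 → P_y = 1237 N.
ΣM about P: M_P − 650·228 − 78700 − 207650 − (3.6·163)·233.5 = 0 → M_P = 571600 N·mm.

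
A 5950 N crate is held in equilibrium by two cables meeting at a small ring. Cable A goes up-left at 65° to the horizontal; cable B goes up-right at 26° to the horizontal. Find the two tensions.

ΣF_x = 0: −T_A·cos65° + T_B·cos26° = 0 → T_B = 0.470206·T_A.
ΣF_y = 0: T_A·sin65° + T_B·sin26° = 5950.
Substitute: T_A·(0.906308 + 0.470206·0.438371) = 5950 → T_A = 5348.64 ≈ 5349 N.
Then T_B = 0.470206 × 5348.64 = 2515 N.

T_A = 5349 N, T_B = 2515 N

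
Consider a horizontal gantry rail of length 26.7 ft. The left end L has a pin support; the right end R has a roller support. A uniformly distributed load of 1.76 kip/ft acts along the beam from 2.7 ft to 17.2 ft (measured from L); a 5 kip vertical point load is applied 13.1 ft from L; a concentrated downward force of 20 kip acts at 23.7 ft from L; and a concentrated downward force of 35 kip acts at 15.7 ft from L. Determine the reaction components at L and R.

Resultant of the distributed load: 1.76 × 14.5 = 25.52 kip at 9.95 ft from L.
Moments about L: R_y·26.7 − (1.76·14.5)·9.95 − 5·13.1 − 20·23.7 − 35·15.7 = 0 → R_y = 1342.924/26.7 = 50.2968 ≈ 50.30 kip.
ΣF_y = 0: L_y + 50.2968 − 1.76·14.5 − 5 − 20 − 35 = 0 → L_y = 35.22 kip.
ΣF_x = 0: no horizontal applied forces, so L_x = 0.

L_x = 0, L_y = 35.22 kip, R_y = 50.30 kip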